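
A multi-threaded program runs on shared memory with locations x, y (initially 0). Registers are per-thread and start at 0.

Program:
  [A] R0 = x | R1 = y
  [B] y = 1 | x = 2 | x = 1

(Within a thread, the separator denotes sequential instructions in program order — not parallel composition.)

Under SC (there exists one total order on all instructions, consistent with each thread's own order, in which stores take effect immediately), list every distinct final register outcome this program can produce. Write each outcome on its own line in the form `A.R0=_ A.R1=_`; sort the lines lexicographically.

outcome vector order: (A.R0,A.R1)
|SC outcomes| = 4

A.R0=0 A.R1=0
A.R0=0 A.R1=1
A.R0=1 A.R1=1
A.R0=2 A.R1=1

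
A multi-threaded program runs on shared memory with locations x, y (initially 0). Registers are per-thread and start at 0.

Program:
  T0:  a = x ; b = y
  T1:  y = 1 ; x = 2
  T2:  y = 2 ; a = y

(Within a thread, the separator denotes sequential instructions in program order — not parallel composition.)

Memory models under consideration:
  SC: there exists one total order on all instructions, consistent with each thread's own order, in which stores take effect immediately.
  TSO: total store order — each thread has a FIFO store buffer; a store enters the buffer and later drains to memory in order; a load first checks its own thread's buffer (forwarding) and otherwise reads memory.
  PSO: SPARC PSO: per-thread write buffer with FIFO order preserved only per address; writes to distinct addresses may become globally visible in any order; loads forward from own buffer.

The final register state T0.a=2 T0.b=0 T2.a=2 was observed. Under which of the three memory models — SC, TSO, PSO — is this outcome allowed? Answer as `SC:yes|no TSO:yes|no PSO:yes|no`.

SC:no TSO:no PSO:yes

outcome vector order: (T0.a,T0.b,T2.a)
SC: 9 outcomes — {001 002 011 012 021 022 211 212 222}
TSO: 9 outcomes — {001 002 011 012 021 022 211 212 222}
PSO: 12 outcomes — {001 002 011 012 021 022 201 202 211 212 221 222}
target 202 ∈ {PSO}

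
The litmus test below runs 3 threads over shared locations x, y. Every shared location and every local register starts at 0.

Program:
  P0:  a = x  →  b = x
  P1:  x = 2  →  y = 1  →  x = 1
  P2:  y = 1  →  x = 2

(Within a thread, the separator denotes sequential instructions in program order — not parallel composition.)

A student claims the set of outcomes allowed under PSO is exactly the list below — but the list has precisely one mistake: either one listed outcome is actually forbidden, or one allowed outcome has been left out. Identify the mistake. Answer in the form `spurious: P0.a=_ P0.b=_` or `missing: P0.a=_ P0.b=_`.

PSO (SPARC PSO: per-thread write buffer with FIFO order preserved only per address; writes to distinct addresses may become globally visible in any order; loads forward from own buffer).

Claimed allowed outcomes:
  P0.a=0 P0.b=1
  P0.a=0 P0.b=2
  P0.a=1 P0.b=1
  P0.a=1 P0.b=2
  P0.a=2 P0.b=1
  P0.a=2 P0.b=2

outcome vector order: (P0.a,P0.b)
PSO: 7 outcomes — {<0 0> <0 1> <0 2> <1 1> <1 2> <2 1> <2 2>}
PSO∖claimed = {<0 0>}

missing: P0.a=0 P0.b=0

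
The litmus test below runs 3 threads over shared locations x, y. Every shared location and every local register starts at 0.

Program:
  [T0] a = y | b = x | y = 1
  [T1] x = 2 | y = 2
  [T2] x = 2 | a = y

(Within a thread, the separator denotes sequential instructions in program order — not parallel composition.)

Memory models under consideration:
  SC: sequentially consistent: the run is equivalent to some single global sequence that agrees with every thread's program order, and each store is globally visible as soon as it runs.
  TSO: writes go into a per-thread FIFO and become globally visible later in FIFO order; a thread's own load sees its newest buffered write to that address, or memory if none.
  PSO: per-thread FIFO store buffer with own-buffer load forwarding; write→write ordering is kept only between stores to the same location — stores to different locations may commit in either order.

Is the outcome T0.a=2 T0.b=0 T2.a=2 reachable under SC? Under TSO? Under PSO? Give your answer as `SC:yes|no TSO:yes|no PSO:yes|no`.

outcome vector order: (T0.a,T0.b,T2.a)
under SC → <0 0 0> <0 0 1> <0 0 2> <0 2 0> <0 2 1> <0 2 2> <2 2 0> <2 2 1> <2 2 2>
under TSO → <0 0 0> <0 0 1> <0 0 2> <0 2 0> <0 2 1> <0 2 2> <2 2 0> <2 2 1> <2 2 2>
under PSO → <0 0 0> <0 0 1> <0 0 2> <0 2 0> <0 2 1> <0 2 2> <2 0 0> <2 0 1> <2 0 2> <2 2 0> <2 2 1> <2 2 2>
target <2 0 2> ∈ {PSO}

SC:no TSO:no PSO:yes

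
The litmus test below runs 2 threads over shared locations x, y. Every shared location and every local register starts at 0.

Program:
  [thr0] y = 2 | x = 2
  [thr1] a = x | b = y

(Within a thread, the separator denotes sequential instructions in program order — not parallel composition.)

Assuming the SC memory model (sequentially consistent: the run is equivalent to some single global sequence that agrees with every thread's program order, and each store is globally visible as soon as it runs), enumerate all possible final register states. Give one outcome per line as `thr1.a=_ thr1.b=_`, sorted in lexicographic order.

outcome vector order: (thr1.a,thr1.b)
|SC outcomes| = 3

thr1.a=0 thr1.b=0
thr1.a=0 thr1.b=2
thr1.a=2 thr1.b=2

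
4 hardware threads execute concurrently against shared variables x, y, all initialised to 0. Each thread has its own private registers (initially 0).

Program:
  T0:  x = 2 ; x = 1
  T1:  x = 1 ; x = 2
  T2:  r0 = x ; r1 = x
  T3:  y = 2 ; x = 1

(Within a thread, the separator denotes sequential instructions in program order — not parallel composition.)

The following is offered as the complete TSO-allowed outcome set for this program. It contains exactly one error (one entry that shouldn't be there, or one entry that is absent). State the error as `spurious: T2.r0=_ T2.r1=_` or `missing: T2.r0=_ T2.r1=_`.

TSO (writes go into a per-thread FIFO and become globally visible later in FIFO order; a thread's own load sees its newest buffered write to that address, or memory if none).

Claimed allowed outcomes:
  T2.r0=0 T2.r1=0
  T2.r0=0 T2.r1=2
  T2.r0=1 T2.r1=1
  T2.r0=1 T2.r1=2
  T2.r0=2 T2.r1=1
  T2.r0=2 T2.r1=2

outcome vector order: (T2.r0,T2.r1)
TSO: 7 outcomes — {0/0 0/1 0/2 1/1 1/2 2/1 2/2}
TSO∖claimed = {0/1}

missing: T2.r0=0 T2.r1=1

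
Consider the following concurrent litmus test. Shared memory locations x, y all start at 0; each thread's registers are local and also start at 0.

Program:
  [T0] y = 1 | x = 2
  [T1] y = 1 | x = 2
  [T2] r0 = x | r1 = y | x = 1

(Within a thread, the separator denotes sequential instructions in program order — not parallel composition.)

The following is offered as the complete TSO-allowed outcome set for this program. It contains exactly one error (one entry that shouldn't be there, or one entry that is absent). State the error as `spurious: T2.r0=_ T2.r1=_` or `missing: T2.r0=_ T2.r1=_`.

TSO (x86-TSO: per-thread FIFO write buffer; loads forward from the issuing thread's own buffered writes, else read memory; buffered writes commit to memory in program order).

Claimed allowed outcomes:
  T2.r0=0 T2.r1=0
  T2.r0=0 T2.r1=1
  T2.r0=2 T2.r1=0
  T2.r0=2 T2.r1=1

outcome vector order: (T2.r0,T2.r1)
[TSO] allowed = {<0 0>, <0 1>, <2 1>}
claimed∖TSO = {<2 0>}

spurious: T2.r0=2 T2.r1=0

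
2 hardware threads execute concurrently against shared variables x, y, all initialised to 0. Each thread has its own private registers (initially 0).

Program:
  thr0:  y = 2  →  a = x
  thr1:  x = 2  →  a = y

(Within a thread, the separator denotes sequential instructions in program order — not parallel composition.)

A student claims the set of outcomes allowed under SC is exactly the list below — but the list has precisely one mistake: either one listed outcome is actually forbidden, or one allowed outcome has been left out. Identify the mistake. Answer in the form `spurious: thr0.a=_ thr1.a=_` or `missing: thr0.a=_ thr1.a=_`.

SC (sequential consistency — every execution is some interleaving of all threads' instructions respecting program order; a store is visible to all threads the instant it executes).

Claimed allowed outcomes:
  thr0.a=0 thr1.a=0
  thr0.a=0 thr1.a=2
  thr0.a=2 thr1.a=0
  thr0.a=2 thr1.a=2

spurious: thr0.a=0 thr1.a=0

outcome vector order: (thr0.a,thr1.a)
SC (3): 0/2; 2/0; 2/2
claimed∖SC = {0/0}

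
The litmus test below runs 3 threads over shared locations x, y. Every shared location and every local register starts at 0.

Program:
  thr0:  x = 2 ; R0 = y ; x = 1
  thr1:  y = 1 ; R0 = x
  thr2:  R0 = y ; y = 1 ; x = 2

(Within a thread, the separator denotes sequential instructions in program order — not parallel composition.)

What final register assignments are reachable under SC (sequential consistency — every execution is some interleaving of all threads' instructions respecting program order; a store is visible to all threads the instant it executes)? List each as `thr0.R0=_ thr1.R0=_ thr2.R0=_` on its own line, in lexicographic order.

thr0.R0=0 thr1.R0=1 thr2.R0=0
thr0.R0=0 thr1.R0=1 thr2.R0=1
thr0.R0=0 thr1.R0=2 thr2.R0=0
thr0.R0=0 thr1.R0=2 thr2.R0=1
thr0.R0=1 thr1.R0=0 thr2.R0=0
thr0.R0=1 thr1.R0=0 thr2.R0=1
thr0.R0=1 thr1.R0=1 thr2.R0=0
thr0.R0=1 thr1.R0=1 thr2.R0=1
thr0.R0=1 thr1.R0=2 thr2.R0=0
thr0.R0=1 thr1.R0=2 thr2.R0=1

outcome vector order: (thr0.R0,thr1.R0,thr2.R0)
|SC outcomes| = 10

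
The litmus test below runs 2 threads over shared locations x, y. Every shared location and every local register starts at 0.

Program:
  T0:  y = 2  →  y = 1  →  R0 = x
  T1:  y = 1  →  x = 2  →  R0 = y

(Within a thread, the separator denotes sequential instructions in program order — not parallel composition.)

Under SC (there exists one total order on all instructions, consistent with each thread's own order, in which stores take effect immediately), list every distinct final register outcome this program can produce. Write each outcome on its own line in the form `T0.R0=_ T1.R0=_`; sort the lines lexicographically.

outcome vector order: (T0.R0,T1.R0)
|SC outcomes| = 3

T0.R0=0 T1.R0=1
T0.R0=2 T1.R0=1
T0.R0=2 T1.R0=2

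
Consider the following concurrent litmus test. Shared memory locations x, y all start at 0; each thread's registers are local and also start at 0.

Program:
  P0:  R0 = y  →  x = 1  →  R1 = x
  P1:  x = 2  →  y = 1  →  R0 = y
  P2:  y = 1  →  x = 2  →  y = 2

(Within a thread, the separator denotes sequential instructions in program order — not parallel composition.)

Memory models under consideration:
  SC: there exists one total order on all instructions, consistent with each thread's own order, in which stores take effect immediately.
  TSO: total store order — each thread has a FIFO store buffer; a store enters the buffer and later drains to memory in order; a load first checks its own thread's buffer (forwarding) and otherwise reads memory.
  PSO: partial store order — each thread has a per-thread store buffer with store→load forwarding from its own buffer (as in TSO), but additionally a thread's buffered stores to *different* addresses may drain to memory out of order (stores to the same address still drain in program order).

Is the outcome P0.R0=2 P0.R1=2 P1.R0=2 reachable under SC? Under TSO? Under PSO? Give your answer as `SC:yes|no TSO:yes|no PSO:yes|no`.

SC:no TSO:no PSO:yes

outcome vector order: (P0.R0,P0.R1,P1.R0)
SC: 11 outcomes — {<0 1 1>; <0 1 2>; <0 2 1>; <0 2 2>; <1 1 1>; <1 1 2>; <1 2 1>; <1 2 2>; <2 1 1>; <2 1 2>; <2 2 1>}
TSO: 11 outcomes — {<0 1 1>; <0 1 2>; <0 2 1>; <0 2 2>; <1 1 1>; <1 1 2>; <1 2 1>; <1 2 2>; <2 1 1>; <2 1 2>; <2 2 1>}
PSO: 12 outcomes — {<0 1 1>; <0 1 2>; <0 2 1>; <0 2 2>; <1 1 1>; <1 1 2>; <1 2 1>; <1 2 2>; <2 1 1>; <2 1 2>; <2 2 1>; <2 2 2>}
target <2 2 2> ∈ {PSO}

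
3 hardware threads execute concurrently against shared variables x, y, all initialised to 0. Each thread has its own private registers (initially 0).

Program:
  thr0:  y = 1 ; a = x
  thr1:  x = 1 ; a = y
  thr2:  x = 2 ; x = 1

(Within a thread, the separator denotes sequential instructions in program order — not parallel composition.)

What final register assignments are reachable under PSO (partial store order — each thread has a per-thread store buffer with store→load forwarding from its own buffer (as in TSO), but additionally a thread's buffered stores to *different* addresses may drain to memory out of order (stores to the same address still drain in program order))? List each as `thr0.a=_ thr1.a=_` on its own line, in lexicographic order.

outcome vector order: (thr0.a,thr1.a)
|PSO outcomes| = 6

thr0.a=0 thr1.a=0
thr0.a=0 thr1.a=1
thr0.a=1 thr1.a=0
thr0.a=1 thr1.a=1
thr0.a=2 thr1.a=0
thr0.a=2 thr1.a=1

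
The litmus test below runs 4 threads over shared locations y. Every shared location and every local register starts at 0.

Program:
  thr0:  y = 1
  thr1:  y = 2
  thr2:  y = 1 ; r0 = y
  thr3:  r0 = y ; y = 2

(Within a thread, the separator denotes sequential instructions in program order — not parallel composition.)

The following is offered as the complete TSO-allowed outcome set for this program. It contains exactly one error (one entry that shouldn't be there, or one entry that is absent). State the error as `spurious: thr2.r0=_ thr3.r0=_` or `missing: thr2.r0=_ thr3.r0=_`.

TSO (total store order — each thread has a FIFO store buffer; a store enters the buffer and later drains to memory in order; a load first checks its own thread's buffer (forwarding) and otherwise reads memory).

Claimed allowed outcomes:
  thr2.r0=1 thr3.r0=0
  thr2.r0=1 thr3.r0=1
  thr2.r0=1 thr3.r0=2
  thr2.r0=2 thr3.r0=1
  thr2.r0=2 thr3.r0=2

outcome vector order: (thr2.r0,thr3.r0)
TSO (6): <1 0> <1 1> <1 2> <2 0> <2 1> <2 2>
TSO∖claimed = {<2 0>}

missing: thr2.r0=2 thr3.r0=0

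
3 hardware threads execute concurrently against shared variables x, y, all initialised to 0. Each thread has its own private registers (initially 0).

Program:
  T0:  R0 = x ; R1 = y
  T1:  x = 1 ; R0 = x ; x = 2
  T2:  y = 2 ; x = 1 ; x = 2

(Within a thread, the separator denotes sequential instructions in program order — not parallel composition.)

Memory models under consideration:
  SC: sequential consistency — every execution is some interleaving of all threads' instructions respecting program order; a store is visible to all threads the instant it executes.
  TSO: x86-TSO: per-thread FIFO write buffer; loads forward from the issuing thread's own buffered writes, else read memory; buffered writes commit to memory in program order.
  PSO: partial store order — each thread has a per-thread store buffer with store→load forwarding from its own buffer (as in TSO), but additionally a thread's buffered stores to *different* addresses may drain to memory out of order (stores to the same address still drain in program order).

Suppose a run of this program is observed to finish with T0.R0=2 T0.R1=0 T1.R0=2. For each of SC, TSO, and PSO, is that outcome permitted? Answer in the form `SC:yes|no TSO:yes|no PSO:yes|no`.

outcome vector order: (T0.R0,T0.R1,T1.R0)
under SC → 0/0/1, 0/0/2, 0/2/1, 0/2/2, 1/0/1, 1/0/2, 1/2/1, 1/2/2, 2/0/1, 2/2/1, 2/2/2
under TSO → 0/0/1, 0/0/2, 0/2/1, 0/2/2, 1/0/1, 1/0/2, 1/2/1, 1/2/2, 2/0/1, 2/2/1, 2/2/2
under PSO → 0/0/1, 0/0/2, 0/2/1, 0/2/2, 1/0/1, 1/0/2, 1/2/1, 1/2/2, 2/0/1, 2/0/2, 2/2/1, 2/2/2
target 2/0/2 ∈ {PSO}

SC:no TSO:no PSO:yes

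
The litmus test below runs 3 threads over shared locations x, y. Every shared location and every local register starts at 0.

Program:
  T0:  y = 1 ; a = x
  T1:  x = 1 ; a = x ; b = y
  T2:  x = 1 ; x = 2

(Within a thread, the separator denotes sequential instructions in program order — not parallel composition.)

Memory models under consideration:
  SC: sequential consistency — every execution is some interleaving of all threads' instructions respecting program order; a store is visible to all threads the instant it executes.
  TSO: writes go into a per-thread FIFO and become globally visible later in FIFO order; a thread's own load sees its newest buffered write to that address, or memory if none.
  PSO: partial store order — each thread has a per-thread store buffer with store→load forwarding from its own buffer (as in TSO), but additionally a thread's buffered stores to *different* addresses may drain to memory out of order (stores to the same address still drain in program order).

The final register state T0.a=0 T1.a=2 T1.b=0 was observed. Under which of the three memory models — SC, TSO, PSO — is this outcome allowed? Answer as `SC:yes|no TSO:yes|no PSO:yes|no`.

outcome vector order: (T0.a,T1.a,T1.b)
SC (9): 0/1/1; 0/2/1; 1/1/0; 1/1/1; 1/2/1; 2/1/0; 2/1/1; 2/2/0; 2/2/1
TSO (12): 0/1/0; 0/1/1; 0/2/0; 0/2/1; 1/1/0; 1/1/1; 1/2/0; 1/2/1; 2/1/0; 2/1/1; 2/2/0; 2/2/1
PSO (12): 0/1/0; 0/1/1; 0/2/0; 0/2/1; 1/1/0; 1/1/1; 1/2/0; 1/2/1; 2/1/0; 2/1/1; 2/2/0; 2/2/1
target 0/2/0 ∈ {TSO,PSO}

SC:no TSO:yes PSO:yes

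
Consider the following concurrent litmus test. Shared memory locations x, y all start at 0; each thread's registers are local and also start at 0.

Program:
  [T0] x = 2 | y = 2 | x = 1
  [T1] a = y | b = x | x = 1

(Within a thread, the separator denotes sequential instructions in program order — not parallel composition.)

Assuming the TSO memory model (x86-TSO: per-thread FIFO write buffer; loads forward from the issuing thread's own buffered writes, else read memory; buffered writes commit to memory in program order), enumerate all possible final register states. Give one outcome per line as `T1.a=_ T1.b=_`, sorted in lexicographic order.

T1.a=0 T1.b=0
T1.a=0 T1.b=1
T1.a=0 T1.b=2
T1.a=2 T1.b=1
T1.a=2 T1.b=2

outcome vector order: (T1.a,T1.b)
|TSO outcomes| = 5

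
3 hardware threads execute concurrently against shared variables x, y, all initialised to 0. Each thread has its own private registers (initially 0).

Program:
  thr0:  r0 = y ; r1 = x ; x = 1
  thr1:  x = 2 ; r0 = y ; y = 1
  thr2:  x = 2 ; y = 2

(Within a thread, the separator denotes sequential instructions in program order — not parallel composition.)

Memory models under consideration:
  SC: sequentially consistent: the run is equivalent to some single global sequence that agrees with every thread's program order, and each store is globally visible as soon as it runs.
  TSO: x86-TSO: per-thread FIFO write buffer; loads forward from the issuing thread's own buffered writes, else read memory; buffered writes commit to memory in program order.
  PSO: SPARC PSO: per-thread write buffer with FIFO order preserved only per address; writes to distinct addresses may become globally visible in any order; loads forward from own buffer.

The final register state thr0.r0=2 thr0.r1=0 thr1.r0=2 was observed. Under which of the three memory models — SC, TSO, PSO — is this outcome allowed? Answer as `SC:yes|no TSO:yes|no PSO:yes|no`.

SC:no TSO:no PSO:yes

outcome vector order: (thr0.r0,thr0.r1,thr1.r0)
SC: 8 outcomes — {<0 0 0> <0 0 2> <0 2 0> <0 2 2> <1 2 0> <1 2 2> <2 2 0> <2 2 2>}
TSO: 8 outcomes — {<0 0 0> <0 0 2> <0 2 0> <0 2 2> <1 2 0> <1 2 2> <2 2 0> <2 2 2>}
PSO: 12 outcomes — {<0 0 0> <0 0 2> <0 2 0> <0 2 2> <1 0 0> <1 0 2> <1 2 0> <1 2 2> <2 0 0> <2 0 2> <2 2 0> <2 2 2>}
target <2 0 2> ∈ {PSO}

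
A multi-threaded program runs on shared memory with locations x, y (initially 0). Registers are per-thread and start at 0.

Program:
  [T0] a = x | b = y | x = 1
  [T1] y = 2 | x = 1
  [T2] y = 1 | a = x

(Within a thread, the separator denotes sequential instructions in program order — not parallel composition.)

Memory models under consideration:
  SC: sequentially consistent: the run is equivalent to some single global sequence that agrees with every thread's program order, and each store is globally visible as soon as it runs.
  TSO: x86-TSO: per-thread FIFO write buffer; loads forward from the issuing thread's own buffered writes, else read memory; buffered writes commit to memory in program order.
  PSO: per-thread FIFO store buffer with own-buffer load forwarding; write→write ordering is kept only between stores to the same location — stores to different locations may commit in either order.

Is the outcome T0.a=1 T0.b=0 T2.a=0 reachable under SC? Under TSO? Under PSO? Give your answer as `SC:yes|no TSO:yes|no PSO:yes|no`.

outcome vector order: (T0.a,T0.b,T2.a)
[SC] allowed = {0/0/0; 0/0/1; 0/1/0; 0/1/1; 0/2/0; 0/2/1; 1/1/0; 1/1/1; 1/2/0; 1/2/1}
[TSO] allowed = {0/0/0; 0/0/1; 0/1/0; 0/1/1; 0/2/0; 0/2/1; 1/1/0; 1/1/1; 1/2/0; 1/2/1}
[PSO] allowed = {0/0/0; 0/0/1; 0/1/0; 0/1/1; 0/2/0; 0/2/1; 1/0/0; 1/0/1; 1/1/0; 1/1/1; 1/2/0; 1/2/1}
target 1/0/0 ∈ {PSO}

SC:no TSO:no PSO:yes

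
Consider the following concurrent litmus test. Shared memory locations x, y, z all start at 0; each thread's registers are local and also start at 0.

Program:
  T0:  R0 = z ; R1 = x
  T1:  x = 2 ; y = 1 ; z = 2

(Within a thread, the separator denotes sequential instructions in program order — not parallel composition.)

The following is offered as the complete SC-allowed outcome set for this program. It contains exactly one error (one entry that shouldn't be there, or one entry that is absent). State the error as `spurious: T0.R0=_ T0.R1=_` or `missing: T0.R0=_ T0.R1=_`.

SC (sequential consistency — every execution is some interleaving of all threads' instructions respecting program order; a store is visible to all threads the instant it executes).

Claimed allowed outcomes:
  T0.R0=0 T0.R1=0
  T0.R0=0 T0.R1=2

missing: T0.R0=2 T0.R1=2

outcome vector order: (T0.R0,T0.R1)
SC (3): 0/0, 0/2, 2/2
SC∖claimed = {2/2}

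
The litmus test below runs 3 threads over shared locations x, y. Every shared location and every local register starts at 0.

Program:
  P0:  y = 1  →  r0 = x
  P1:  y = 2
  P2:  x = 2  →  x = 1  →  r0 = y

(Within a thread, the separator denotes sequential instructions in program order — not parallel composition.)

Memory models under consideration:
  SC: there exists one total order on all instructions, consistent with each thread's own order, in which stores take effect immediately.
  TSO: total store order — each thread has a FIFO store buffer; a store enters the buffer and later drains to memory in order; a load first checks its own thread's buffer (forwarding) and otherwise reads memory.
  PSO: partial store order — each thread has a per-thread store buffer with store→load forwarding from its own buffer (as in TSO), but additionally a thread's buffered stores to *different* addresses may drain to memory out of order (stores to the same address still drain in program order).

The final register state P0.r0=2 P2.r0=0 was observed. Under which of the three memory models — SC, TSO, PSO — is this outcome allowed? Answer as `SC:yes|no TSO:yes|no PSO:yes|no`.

outcome vector order: (P0.r0,P2.r0)
[SC] allowed = {0/1 0/2 1/0 1/1 1/2 2/1 2/2}
[TSO] allowed = {0/0 0/1 0/2 1/0 1/1 1/2 2/0 2/1 2/2}
[PSO] allowed = {0/0 0/1 0/2 1/0 1/1 1/2 2/0 2/1 2/2}
target 2/0 ∈ {TSO,PSO}

SC:no TSO:yes PSO:yes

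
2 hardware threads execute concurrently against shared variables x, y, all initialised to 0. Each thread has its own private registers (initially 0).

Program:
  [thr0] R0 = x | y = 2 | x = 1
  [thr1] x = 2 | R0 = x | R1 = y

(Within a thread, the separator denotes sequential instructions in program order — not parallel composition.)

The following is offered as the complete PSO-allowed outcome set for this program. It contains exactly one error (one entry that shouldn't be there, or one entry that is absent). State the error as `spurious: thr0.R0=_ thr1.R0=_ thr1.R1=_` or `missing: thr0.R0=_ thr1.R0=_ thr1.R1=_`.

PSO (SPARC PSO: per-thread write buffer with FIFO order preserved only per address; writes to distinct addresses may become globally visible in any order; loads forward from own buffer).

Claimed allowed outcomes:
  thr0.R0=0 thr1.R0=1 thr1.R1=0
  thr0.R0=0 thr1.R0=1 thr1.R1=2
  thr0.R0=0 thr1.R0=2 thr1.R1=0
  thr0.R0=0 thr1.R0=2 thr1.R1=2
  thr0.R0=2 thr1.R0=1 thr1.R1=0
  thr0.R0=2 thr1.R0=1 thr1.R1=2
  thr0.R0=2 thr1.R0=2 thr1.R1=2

missing: thr0.R0=2 thr1.R0=2 thr1.R1=0

outcome vector order: (thr0.R0,thr1.R0,thr1.R1)
[PSO] allowed = {010; 012; 020; 022; 210; 212; 220; 222}
PSO∖claimed = {220}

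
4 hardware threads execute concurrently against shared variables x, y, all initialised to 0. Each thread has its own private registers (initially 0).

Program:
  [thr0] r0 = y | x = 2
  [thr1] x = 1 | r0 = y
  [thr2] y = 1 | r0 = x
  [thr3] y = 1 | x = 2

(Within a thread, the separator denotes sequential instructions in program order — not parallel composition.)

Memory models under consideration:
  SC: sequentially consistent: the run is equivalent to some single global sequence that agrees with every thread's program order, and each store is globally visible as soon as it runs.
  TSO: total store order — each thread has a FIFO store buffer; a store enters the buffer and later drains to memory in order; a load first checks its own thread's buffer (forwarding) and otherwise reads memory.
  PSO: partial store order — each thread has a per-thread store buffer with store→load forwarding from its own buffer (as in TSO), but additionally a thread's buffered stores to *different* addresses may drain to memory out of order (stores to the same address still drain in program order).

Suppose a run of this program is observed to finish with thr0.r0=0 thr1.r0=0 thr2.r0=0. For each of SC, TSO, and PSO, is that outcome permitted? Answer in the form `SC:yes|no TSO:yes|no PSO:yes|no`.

SC:no TSO:yes PSO:yes

outcome vector order: (thr0.r0,thr1.r0,thr2.r0)
SC: 10 outcomes — {0/0/1, 0/0/2, 0/1/0, 0/1/1, 0/1/2, 1/0/1, 1/0/2, 1/1/0, 1/1/1, 1/1/2}
TSO: 12 outcomes — {0/0/0, 0/0/1, 0/0/2, 0/1/0, 0/1/1, 0/1/2, 1/0/0, 1/0/1, 1/0/2, 1/1/0, 1/1/1, 1/1/2}
PSO: 12 outcomes — {0/0/0, 0/0/1, 0/0/2, 0/1/0, 0/1/1, 0/1/2, 1/0/0, 1/0/1, 1/0/2, 1/1/0, 1/1/1, 1/1/2}
target 0/0/0 ∈ {TSO,PSO}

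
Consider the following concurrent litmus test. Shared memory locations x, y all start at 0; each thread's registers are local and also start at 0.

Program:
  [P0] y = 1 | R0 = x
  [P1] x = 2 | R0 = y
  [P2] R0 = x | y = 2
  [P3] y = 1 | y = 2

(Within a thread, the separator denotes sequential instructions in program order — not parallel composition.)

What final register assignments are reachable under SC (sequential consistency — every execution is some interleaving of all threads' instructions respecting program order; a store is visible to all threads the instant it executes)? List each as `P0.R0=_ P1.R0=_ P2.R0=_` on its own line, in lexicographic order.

outcome vector order: (P0.R0,P1.R0,P2.R0)
|SC outcomes| = 10

P0.R0=0 P1.R0=1 P2.R0=0
P0.R0=0 P1.R0=1 P2.R0=2
P0.R0=0 P1.R0=2 P2.R0=0
P0.R0=0 P1.R0=2 P2.R0=2
P0.R0=2 P1.R0=0 P2.R0=0
P0.R0=2 P1.R0=0 P2.R0=2
P0.R0=2 P1.R0=1 P2.R0=0
P0.R0=2 P1.R0=1 P2.R0=2
P0.R0=2 P1.R0=2 P2.R0=0
P0.R0=2 P1.R0=2 P2.R0=2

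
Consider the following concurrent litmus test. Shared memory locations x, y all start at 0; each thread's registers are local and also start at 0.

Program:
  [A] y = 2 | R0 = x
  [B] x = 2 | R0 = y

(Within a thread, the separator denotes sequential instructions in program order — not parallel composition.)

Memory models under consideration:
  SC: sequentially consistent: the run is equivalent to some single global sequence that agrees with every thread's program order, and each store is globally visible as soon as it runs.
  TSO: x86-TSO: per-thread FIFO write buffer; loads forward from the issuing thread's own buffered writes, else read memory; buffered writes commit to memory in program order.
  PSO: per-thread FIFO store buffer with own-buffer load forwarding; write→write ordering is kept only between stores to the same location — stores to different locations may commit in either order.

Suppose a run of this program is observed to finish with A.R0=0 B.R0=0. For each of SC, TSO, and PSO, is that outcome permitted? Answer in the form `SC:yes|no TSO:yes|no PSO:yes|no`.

outcome vector order: (A.R0,B.R0)
[SC] allowed = {(0,2), (2,0), (2,2)}
[TSO] allowed = {(0,0), (0,2), (2,0), (2,2)}
[PSO] allowed = {(0,0), (0,2), (2,0), (2,2)}
target (0,0) ∈ {TSO,PSO}

SC:no TSO:yes PSO:yes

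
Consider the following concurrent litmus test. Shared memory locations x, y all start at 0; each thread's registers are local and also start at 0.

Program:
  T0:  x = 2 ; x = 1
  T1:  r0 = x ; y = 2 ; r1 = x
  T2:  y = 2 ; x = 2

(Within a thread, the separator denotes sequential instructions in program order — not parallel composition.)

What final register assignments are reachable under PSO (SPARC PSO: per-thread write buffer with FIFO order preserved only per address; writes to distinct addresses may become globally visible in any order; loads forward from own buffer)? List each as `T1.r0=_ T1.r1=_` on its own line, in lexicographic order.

outcome vector order: (T1.r0,T1.r1)
|PSO outcomes| = 7

T1.r0=0 T1.r1=0
T1.r0=0 T1.r1=1
T1.r0=0 T1.r1=2
T1.r0=1 T1.r1=1
T1.r0=1 T1.r1=2
T1.r0=2 T1.r1=1
T1.r0=2 T1.r1=2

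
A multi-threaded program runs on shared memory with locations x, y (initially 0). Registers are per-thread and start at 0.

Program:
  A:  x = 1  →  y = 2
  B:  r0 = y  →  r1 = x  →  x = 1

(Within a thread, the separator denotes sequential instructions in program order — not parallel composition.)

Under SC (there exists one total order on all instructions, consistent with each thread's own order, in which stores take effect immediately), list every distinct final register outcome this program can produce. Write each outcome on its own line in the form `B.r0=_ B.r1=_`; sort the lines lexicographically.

outcome vector order: (B.r0,B.r1)
|SC outcomes| = 3

B.r0=0 B.r1=0
B.r0=0 B.r1=1
B.r0=2 B.r1=1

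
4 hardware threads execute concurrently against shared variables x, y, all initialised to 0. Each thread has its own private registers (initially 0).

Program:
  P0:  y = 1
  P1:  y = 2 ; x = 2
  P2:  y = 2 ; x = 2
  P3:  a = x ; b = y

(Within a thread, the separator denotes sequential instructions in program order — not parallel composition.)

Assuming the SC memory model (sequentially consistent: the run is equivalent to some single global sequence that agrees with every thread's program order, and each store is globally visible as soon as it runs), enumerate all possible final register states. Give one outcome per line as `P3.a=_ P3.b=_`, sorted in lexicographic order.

outcome vector order: (P3.a,P3.b)
|SC outcomes| = 5

P3.a=0 P3.b=0
P3.a=0 P3.b=1
P3.a=0 P3.b=2
P3.a=2 P3.b=1
P3.a=2 P3.b=2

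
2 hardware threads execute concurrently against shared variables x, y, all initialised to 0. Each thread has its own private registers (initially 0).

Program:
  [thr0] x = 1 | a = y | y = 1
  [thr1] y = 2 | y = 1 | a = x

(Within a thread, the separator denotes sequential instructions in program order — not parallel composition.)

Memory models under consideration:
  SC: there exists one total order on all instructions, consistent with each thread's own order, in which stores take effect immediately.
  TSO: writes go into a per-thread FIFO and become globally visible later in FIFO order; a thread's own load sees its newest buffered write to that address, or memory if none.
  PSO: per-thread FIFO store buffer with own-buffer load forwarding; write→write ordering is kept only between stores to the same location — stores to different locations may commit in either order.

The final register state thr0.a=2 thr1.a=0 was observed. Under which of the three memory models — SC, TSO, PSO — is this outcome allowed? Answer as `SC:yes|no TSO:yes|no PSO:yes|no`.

outcome vector order: (thr0.a,thr1.a)
SC: 4 outcomes — {<0 1> <1 0> <1 1> <2 1>}
TSO: 6 outcomes — {<0 0> <0 1> <1 0> <1 1> <2 0> <2 1>}
PSO: 6 outcomes — {<0 0> <0 1> <1 0> <1 1> <2 0> <2 1>}
target <2 0> ∈ {TSO,PSO}

SC:no TSO:yes PSO:yes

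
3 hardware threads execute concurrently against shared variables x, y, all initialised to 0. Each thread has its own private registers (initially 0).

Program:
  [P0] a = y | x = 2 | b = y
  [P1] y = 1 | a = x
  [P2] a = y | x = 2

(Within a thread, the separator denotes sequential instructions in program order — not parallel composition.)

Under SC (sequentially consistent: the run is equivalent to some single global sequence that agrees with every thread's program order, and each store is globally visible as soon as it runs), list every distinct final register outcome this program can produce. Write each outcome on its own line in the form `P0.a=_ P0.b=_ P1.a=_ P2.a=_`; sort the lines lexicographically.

outcome vector order: (P0.a,P0.b,P1.a,P2.a)
|SC outcomes| = 10

P0.a=0 P0.b=0 P1.a=2 P2.a=0
P0.a=0 P0.b=0 P1.a=2 P2.a=1
P0.a=0 P0.b=1 P1.a=0 P2.a=0
P0.a=0 P0.b=1 P1.a=0 P2.a=1
P0.a=0 P0.b=1 P1.a=2 P2.a=0
P0.a=0 P0.b=1 P1.a=2 P2.a=1
P0.a=1 P0.b=1 P1.a=0 P2.a=0
P0.a=1 P0.b=1 P1.a=0 P2.a=1
P0.a=1 P0.b=1 P1.a=2 P2.a=0
P0.a=1 P0.b=1 P1.a=2 P2.a=1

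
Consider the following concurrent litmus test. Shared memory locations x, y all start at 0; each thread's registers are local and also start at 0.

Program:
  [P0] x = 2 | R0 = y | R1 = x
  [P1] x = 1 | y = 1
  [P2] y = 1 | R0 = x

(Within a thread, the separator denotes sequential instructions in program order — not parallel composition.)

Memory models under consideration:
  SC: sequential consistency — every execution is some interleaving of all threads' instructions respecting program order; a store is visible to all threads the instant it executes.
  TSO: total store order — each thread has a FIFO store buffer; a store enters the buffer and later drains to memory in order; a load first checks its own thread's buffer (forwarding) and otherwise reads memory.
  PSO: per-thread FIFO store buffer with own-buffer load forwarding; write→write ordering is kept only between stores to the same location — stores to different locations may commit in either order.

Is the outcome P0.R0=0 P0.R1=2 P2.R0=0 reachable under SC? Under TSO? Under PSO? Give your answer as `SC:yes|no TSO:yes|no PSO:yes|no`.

outcome vector order: (P0.R0,P0.R1,P2.R0)
under SC → 011 012 021 022 110 111 112 120 121 122
under TSO → 010 011 012 020 021 022 110 111 112 120 121 122
under PSO → 010 011 012 020 021 022 110 111 112 120 121 122
target 020 ∈ {TSO,PSO}

SC:no TSO:yes PSO:yes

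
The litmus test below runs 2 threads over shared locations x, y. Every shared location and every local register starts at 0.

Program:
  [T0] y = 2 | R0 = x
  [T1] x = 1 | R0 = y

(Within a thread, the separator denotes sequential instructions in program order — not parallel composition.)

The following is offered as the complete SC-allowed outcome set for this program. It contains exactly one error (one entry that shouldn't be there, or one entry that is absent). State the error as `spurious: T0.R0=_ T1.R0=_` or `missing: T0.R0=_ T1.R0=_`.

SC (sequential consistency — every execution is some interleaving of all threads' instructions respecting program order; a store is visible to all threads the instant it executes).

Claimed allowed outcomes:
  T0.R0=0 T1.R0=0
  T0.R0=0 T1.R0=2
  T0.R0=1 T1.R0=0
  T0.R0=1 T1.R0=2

spurious: T0.R0=0 T1.R0=0

outcome vector order: (T0.R0,T1.R0)
SC: 3 outcomes — {<0 2>, <1 0>, <1 2>}
claimed∖SC = {<0 0>}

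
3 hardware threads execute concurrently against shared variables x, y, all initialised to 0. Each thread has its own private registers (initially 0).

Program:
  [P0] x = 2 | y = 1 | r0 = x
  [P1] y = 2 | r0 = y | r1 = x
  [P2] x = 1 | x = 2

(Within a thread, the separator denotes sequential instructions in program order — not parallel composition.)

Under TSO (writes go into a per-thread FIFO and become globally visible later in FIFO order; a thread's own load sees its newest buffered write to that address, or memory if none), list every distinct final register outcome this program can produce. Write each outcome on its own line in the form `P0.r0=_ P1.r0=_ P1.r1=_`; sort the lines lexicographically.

P0.r0=1 P1.r0=1 P1.r1=1
P0.r0=1 P1.r0=1 P1.r1=2
P0.r0=1 P1.r0=2 P1.r1=0
P0.r0=1 P1.r0=2 P1.r1=1
P0.r0=1 P1.r0=2 P1.r1=2
P0.r0=2 P1.r0=1 P1.r1=1
P0.r0=2 P1.r0=1 P1.r1=2
P0.r0=2 P1.r0=2 P1.r1=0
P0.r0=2 P1.r0=2 P1.r1=1
P0.r0=2 P1.r0=2 P1.r1=2

outcome vector order: (P0.r0,P1.r0,P1.r1)
|TSO outcomes| = 10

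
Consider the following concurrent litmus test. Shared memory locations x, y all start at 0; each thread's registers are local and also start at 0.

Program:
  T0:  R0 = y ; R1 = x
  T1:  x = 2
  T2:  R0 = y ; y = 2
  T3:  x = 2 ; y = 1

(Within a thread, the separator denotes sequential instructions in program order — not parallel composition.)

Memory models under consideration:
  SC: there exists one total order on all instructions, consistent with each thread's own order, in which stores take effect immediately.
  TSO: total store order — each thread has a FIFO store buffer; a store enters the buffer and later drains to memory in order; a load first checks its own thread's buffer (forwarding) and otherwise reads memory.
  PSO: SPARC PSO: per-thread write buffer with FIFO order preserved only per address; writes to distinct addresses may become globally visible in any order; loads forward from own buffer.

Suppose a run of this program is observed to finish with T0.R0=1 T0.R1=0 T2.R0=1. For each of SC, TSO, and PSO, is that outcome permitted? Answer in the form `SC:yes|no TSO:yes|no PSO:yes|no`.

outcome vector order: (T0.R0,T0.R1,T2.R0)
SC (9): <0 0 0>; <0 0 1>; <0 2 0>; <0 2 1>; <1 2 0>; <1 2 1>; <2 0 0>; <2 2 0>; <2 2 1>
TSO (9): <0 0 0>; <0 0 1>; <0 2 0>; <0 2 1>; <1 2 0>; <1 2 1>; <2 0 0>; <2 2 0>; <2 2 1>
PSO (12): <0 0 0>; <0 0 1>; <0 2 0>; <0 2 1>; <1 0 0>; <1 0 1>; <1 2 0>; <1 2 1>; <2 0 0>; <2 0 1>; <2 2 0>; <2 2 1>
target <1 0 1> ∈ {PSO}

SC:no TSO:no PSO:yes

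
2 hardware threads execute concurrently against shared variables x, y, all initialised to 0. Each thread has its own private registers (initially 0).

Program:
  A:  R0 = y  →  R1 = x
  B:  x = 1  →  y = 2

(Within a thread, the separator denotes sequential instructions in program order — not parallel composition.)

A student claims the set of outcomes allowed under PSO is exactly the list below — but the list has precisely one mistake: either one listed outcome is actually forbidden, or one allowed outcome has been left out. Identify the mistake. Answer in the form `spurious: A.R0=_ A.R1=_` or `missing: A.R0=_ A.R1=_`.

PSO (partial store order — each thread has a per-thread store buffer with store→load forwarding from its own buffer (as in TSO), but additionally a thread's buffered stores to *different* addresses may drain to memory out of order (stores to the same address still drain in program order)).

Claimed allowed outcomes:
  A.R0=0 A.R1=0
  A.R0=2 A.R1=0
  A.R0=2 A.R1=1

missing: A.R0=0 A.R1=1

outcome vector order: (A.R0,A.R1)
PSO: 4 outcomes — {0/0 0/1 2/0 2/1}
PSO∖claimed = {0/1}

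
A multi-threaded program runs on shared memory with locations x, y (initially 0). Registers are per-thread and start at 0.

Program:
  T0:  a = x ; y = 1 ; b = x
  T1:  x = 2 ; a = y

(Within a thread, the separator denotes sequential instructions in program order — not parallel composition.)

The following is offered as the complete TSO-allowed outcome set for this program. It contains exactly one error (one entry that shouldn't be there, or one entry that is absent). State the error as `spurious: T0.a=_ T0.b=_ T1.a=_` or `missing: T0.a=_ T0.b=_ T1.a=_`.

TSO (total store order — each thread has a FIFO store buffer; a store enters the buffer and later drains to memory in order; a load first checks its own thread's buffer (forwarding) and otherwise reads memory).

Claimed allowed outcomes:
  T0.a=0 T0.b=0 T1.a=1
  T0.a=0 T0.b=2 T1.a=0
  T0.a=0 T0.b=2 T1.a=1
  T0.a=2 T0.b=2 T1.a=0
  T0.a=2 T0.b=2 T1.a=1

outcome vector order: (T0.a,T0.b,T1.a)
under TSO → (0,0,0); (0,0,1); (0,2,0); (0,2,1); (2,2,0); (2,2,1)
TSO∖claimed = {(0,0,0)}

missing: T0.a=0 T0.b=0 T1.a=0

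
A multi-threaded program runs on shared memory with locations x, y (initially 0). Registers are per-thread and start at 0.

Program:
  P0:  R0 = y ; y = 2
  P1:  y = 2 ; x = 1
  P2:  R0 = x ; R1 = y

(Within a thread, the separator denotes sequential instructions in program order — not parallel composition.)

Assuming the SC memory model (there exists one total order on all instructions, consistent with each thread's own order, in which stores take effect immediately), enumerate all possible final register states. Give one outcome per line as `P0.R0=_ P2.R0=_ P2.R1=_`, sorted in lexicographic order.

outcome vector order: (P0.R0,P2.R0,P2.R1)
|SC outcomes| = 6

P0.R0=0 P2.R0=0 P2.R1=0
P0.R0=0 P2.R0=0 P2.R1=2
P0.R0=0 P2.R0=1 P2.R1=2
P0.R0=2 P2.R0=0 P2.R1=0
P0.R0=2 P2.R0=0 P2.R1=2
P0.R0=2 P2.R0=1 P2.R1=2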